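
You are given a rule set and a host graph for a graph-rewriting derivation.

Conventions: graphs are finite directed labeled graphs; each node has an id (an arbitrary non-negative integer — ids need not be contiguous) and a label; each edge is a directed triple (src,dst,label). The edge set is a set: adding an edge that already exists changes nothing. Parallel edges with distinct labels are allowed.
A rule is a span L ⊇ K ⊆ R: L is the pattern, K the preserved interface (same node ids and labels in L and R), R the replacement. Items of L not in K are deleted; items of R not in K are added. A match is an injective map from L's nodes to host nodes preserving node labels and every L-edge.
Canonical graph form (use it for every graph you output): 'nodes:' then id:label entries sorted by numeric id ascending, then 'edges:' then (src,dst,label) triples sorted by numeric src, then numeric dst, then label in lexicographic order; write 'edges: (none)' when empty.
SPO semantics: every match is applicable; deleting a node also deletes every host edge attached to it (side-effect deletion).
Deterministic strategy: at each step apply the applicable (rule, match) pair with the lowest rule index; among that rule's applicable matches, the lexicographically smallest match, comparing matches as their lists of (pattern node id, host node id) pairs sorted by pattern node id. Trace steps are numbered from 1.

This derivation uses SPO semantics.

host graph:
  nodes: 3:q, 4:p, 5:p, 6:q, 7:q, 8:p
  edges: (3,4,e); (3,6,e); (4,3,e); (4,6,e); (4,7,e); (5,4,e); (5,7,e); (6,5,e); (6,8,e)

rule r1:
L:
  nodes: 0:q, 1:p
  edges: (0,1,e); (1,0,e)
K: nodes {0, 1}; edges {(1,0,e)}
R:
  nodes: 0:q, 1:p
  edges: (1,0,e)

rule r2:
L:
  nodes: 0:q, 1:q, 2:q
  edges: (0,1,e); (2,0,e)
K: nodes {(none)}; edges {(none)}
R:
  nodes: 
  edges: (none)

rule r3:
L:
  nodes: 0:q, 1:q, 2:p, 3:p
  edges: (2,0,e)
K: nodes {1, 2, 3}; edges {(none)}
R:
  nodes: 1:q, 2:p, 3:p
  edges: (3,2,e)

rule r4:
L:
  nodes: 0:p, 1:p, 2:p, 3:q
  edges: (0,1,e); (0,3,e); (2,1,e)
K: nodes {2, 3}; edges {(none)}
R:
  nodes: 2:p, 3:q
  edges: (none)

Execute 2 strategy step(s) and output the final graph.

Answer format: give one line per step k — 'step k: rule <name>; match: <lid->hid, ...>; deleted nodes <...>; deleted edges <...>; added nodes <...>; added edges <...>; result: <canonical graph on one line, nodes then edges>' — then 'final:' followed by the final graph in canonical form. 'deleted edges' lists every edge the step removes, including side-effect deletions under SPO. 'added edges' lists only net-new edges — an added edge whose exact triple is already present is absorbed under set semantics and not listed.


step 1: rule r1; match: 0->3, 1->4; deleted nodes (none); deleted edges (3,4,e); added nodes (none); added edges (none); result: nodes: 3:q, 4:p, 5:p, 6:q, 7:q, 8:p edges: (3,6,e); (4,3,e); (4,6,e); (4,7,e); (5,4,e); (5,7,e); (6,5,e); (6,8,e)
step 2: rule r3; match: 0->3, 1->6, 2->4, 3->5; deleted nodes 3; deleted edges (3,6,e); (4,3,e); added nodes (none); added edges (none); result: nodes: 4:p, 5:p, 6:q, 7:q, 8:p edges: (4,6,e); (4,7,e); (5,4,e); (5,7,e); (6,5,e); (6,8,e)
final:
nodes: 4:p, 5:p, 6:q, 7:q, 8:p
edges: (4,6,e); (4,7,e); (5,4,e); (5,7,e); (6,5,e); (6,8,e)


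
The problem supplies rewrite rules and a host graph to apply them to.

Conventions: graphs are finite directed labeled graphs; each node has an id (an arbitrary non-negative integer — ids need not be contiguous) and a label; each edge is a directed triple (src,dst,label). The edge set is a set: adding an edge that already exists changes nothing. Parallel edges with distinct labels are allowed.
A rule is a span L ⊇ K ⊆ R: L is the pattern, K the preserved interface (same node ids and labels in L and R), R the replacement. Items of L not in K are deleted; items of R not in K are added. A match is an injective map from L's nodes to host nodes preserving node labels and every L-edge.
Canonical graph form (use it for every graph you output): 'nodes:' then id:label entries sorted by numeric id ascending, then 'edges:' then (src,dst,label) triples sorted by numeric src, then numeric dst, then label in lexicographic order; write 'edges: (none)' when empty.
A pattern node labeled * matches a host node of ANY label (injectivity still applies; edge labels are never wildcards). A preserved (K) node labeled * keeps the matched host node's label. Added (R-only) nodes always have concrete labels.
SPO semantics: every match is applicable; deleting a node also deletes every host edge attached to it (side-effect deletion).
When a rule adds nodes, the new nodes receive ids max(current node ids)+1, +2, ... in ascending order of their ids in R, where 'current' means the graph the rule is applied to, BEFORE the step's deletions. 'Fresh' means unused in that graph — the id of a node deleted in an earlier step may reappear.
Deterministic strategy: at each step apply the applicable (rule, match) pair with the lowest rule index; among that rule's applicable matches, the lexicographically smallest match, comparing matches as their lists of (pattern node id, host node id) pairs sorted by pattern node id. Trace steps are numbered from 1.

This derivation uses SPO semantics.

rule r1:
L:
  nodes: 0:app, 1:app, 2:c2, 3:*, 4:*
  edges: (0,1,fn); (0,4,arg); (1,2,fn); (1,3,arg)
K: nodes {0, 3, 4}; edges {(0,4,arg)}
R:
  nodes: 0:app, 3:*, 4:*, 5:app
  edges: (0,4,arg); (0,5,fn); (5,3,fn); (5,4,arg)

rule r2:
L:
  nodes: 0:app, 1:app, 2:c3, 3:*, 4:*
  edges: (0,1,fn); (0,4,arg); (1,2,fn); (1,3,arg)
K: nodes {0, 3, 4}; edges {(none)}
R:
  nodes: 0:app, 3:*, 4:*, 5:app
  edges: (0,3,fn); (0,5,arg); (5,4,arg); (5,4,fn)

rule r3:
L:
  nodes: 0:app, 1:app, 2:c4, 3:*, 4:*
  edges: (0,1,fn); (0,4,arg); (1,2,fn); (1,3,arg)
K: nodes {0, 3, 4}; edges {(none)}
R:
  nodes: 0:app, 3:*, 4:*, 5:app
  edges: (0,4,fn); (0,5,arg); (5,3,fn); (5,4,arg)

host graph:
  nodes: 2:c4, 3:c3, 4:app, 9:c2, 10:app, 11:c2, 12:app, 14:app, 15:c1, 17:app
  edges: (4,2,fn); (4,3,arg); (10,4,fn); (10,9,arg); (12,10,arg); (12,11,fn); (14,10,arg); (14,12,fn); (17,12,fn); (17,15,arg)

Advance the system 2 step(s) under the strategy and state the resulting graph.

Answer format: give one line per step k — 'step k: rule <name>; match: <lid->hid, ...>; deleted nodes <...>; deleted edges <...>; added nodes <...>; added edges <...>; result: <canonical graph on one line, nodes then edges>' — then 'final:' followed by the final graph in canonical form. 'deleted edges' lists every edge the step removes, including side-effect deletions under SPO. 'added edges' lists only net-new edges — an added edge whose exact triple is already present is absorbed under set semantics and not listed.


step 1: rule r1; match: 0->17, 1->12, 2->11, 3->10, 4->15; deleted nodes 11, 12; deleted edges (12,10,arg); (12,11,fn); (14,12,fn); (17,12,fn); added nodes 18; added edges (17,18,fn); (18,10,fn); (18,15,arg); result: nodes: 2:c4, 3:c3, 4:app, 9:c2, 10:app, 14:app, 15:c1, 17:app, 18:app edges: (4,2,fn); (4,3,arg); (10,4,fn); (10,9,arg); (14,10,arg); (17,15,arg); (17,18,fn); (18,10,fn); (18,15,arg)
step 2: rule r3; match: 0->10, 1->4, 2->2, 3->3, 4->9; deleted nodes 2, 4; deleted edges (4,2,fn); (4,3,arg); (10,4,fn); (10,9,arg); added nodes 19; added edges (10,9,fn); (10,19,arg); (19,3,fn); (19,9,arg); result: nodes: 3:c3, 9:c2, 10:app, 14:app, 15:c1, 17:app, 18:app, 19:app edges: (10,9,fn); (10,19,arg); (14,10,arg); (17,15,arg); (17,18,fn); (18,10,fn); (18,15,arg); (19,3,fn); (19,9,arg)
final:
nodes: 3:c3, 9:c2, 10:app, 14:app, 15:c1, 17:app, 18:app, 19:app
edges: (10,9,fn); (10,19,arg); (14,10,arg); (17,15,arg); (17,18,fn); (18,10,fn); (18,15,arg); (19,3,fn); (19,9,arg)


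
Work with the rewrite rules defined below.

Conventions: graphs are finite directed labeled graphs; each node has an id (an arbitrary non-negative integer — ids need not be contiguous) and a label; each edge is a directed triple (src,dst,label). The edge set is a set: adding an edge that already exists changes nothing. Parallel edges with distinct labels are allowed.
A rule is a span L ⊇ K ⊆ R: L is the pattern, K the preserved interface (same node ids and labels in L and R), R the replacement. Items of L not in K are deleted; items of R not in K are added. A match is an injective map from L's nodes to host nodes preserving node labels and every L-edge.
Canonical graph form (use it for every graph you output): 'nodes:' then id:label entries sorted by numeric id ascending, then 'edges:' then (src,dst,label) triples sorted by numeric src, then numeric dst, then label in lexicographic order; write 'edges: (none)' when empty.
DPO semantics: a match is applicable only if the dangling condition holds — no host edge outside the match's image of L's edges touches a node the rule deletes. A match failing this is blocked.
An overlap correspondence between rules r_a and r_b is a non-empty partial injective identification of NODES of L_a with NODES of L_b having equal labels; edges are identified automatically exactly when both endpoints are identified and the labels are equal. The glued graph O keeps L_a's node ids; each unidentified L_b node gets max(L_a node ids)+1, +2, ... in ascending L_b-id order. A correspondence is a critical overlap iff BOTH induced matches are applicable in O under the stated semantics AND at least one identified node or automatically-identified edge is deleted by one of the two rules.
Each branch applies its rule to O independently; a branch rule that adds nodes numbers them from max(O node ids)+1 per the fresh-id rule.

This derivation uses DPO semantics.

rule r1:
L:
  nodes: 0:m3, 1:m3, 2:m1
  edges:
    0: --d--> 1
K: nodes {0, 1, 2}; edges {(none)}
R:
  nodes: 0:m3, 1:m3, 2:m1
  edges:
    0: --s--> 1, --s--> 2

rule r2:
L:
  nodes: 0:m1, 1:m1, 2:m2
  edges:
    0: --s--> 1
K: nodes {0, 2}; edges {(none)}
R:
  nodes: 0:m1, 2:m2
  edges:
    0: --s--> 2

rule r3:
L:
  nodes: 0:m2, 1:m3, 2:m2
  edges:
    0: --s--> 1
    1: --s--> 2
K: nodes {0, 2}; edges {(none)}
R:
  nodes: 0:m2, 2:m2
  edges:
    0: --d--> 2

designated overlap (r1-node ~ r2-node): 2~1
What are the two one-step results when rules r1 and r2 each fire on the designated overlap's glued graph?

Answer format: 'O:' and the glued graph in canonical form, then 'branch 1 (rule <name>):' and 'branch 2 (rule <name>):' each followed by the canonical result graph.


O:
nodes: 0:m3, 1:m3, 2:m1, 3:m1, 4:m2
edges: (0,1,d); (3,2,s)
branch 1 (rule r1):
nodes: 0:m3, 1:m3, 2:m1, 3:m1, 4:m2
edges: (0,1,s); (0,2,s); (3,2,s)
branch 2 (rule r2):
nodes: 0:m3, 1:m3, 3:m1, 4:m2
edges: (0,1,d); (3,4,s)


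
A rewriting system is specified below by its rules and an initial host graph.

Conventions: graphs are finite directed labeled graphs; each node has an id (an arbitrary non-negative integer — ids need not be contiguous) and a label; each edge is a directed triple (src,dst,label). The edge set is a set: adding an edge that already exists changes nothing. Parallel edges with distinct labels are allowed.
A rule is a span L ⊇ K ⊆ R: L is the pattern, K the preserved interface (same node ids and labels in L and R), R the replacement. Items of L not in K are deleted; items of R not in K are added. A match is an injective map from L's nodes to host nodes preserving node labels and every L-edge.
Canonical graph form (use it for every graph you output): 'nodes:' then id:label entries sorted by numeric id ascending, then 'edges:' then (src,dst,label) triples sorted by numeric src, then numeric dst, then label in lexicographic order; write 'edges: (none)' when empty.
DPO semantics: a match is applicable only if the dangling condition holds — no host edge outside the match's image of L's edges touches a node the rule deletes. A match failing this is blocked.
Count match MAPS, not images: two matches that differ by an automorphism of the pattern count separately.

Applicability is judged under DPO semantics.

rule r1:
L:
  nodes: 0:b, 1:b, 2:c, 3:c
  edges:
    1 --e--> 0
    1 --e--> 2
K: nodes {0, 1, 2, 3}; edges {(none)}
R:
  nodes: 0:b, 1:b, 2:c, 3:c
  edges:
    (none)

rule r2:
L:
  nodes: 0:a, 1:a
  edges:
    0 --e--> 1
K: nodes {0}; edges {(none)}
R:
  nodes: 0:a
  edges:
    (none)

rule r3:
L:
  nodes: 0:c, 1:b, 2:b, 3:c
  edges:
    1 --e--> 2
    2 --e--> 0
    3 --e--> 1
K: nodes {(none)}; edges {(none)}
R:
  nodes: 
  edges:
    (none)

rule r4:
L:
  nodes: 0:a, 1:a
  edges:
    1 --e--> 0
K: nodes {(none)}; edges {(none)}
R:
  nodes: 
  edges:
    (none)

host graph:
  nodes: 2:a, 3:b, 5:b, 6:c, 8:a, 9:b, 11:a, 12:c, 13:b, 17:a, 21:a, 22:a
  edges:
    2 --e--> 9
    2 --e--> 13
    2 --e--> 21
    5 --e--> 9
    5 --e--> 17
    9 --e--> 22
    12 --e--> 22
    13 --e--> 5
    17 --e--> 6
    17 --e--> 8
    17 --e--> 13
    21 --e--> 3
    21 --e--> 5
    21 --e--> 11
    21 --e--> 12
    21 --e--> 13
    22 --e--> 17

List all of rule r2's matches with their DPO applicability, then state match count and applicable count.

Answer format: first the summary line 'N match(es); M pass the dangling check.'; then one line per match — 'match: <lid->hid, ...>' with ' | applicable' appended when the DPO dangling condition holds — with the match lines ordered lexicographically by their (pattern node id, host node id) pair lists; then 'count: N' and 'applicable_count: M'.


4 match(es); 2 pass the dangling check.
match: 0->2, 1->21
match: 0->17, 1->8 | applicable
match: 0->21, 1->11 | applicable
match: 0->22, 1->17
count: 4
applicable_count: 2


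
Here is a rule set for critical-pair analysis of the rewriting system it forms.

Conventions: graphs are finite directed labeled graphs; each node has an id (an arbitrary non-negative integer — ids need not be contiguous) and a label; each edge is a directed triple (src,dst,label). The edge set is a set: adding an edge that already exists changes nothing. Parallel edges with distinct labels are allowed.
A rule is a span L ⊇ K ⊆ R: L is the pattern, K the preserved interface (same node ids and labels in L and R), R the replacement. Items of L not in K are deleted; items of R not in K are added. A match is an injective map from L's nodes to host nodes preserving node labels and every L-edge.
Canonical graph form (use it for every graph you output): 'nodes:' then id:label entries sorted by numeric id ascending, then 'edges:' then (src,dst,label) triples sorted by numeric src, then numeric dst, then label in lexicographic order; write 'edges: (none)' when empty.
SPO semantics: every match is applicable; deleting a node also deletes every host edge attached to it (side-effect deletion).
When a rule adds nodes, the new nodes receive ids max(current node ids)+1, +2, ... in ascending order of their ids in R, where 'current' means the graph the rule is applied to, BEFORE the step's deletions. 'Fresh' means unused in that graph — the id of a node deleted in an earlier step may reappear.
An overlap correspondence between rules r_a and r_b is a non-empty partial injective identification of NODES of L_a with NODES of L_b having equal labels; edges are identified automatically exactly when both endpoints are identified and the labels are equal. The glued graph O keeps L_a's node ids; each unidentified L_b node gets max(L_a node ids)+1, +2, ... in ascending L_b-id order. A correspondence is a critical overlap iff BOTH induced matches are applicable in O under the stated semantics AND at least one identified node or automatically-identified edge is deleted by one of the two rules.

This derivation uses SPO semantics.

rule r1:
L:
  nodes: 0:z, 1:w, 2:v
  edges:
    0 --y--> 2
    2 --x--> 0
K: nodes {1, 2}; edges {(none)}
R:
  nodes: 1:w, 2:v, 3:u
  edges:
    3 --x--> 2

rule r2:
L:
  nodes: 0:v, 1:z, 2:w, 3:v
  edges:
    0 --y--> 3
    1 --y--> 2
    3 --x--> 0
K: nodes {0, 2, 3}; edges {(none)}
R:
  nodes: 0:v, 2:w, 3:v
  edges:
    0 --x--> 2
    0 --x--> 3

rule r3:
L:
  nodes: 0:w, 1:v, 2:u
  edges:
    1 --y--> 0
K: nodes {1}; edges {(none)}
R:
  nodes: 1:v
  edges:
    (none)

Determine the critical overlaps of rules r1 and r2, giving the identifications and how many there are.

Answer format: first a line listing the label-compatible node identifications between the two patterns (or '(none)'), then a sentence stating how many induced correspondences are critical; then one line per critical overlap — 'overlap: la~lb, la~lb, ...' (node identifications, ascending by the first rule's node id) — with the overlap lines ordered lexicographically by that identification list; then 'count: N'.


label-compatible node identifications between L(r1) and L(r2): 0~1, 1~2, 2~0, 2~3
6 of the induced correspondences are critical overlaps of r1 and r2.
overlap: 0~1
overlap: 0~1, 1~2
overlap: 0~1, 1~2, 2~0
overlap: 0~1, 1~2, 2~3
overlap: 0~1, 2~0
overlap: 0~1, 2~3
count: 6


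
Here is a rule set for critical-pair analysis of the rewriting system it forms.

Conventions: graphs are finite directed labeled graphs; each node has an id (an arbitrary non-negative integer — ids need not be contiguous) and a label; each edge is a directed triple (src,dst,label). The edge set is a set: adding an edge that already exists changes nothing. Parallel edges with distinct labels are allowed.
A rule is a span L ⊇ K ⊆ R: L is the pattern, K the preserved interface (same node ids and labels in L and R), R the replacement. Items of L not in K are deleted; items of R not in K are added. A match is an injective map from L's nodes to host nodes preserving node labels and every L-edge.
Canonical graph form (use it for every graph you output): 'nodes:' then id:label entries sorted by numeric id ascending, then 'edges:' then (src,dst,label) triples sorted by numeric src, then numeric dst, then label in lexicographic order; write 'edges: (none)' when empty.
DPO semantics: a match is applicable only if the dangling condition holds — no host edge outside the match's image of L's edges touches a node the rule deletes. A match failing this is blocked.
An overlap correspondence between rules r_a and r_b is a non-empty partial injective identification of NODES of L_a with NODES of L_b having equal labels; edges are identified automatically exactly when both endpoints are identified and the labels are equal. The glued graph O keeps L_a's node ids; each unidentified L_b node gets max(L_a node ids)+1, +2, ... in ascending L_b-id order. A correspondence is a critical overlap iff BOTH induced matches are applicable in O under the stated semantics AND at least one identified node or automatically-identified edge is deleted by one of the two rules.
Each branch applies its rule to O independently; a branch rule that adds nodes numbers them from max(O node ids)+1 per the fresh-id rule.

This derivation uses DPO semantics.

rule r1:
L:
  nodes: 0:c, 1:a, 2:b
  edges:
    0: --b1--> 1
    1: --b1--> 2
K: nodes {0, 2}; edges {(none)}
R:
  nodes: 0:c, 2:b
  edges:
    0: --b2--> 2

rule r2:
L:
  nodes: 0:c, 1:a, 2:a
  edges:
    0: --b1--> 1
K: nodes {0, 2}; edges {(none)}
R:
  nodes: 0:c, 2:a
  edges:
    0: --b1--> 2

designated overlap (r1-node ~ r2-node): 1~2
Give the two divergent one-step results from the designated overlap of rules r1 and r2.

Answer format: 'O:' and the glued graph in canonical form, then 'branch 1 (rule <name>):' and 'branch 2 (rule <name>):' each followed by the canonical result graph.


O:
nodes: 0:c, 1:a, 2:b, 3:c, 4:a
edges: (0,1,b1); (1,2,b1); (3,4,b1)
branch 1 (rule r1):
nodes: 0:c, 2:b, 3:c, 4:a
edges: (0,2,b2); (3,4,b1)
branch 2 (rule r2):
nodes: 0:c, 1:a, 2:b, 3:c
edges: (0,1,b1); (1,2,b1); (3,1,b1)


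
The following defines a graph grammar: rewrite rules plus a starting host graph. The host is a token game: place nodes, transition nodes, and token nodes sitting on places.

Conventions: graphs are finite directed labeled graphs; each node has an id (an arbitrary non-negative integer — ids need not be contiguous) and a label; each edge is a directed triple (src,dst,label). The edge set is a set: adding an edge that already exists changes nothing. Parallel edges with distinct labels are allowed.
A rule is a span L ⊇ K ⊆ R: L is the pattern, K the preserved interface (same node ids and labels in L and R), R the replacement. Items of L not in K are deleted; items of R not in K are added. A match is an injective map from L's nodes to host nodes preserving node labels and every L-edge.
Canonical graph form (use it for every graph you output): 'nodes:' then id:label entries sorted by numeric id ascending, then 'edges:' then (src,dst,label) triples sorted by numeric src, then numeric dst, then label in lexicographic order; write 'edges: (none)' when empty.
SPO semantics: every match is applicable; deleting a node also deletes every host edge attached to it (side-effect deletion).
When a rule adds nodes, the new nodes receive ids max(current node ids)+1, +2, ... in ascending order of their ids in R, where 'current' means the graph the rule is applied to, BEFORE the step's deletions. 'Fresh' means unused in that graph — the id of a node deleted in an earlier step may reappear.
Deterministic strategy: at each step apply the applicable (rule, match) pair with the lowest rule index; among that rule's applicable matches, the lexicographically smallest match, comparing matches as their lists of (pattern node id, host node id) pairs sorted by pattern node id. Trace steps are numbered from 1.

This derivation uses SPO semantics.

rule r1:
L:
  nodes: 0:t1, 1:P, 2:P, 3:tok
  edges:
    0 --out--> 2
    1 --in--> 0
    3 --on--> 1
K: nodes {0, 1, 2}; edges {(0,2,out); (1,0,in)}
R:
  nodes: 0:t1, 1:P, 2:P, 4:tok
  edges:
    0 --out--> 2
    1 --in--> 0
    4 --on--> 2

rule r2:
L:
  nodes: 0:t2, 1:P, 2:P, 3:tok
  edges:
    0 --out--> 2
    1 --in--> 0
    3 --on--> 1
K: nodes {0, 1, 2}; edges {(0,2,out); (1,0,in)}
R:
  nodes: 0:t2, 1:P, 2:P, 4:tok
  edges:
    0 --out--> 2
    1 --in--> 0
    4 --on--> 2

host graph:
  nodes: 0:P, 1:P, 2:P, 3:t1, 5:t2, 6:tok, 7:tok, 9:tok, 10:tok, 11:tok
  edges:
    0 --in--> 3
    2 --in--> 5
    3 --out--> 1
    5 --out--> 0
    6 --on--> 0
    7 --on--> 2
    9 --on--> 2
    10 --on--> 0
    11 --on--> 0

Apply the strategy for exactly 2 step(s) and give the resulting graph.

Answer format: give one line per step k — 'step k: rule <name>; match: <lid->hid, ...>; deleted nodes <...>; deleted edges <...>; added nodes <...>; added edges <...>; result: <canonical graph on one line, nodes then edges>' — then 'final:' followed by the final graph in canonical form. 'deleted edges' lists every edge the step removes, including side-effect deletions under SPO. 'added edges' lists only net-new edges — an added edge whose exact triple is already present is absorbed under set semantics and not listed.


step 1: rule r1; match: 0->3, 1->0, 2->1, 3->6; deleted nodes 6; deleted edges (6,0,on); added nodes 12; added edges (12,1,on); result: nodes: 0:P, 1:P, 2:P, 3:t1, 5:t2, 7:tok, 9:tok, 10:tok, 11:tok, 12:tok edges: (0,3,in); (2,5,in); (3,1,out); (5,0,out); (7,2,on); (9,2,on); (10,0,on); (11,0,on); (12,1,on)
step 2: rule r1; match: 0->3, 1->0, 2->1, 3->10; deleted nodes 10; deleted edges (10,0,on); added nodes 13; added edges (13,1,on); result: nodes: 0:P, 1:P, 2:P, 3:t1, 5:t2, 7:tok, 9:tok, 11:tok, 12:tok, 13:tok edges: (0,3,in); (2,5,in); (3,1,out); (5,0,out); (7,2,on); (9,2,on); (11,0,on); (12,1,on); (13,1,on)
final:
nodes: 0:P, 1:P, 2:P, 3:t1, 5:t2, 7:tok, 9:tok, 11:tok, 12:tok, 13:tok
edges: (0,3,in); (2,5,in); (3,1,out); (5,0,out); (7,2,on); (9,2,on); (11,0,on); (12,1,on); (13,1,on)


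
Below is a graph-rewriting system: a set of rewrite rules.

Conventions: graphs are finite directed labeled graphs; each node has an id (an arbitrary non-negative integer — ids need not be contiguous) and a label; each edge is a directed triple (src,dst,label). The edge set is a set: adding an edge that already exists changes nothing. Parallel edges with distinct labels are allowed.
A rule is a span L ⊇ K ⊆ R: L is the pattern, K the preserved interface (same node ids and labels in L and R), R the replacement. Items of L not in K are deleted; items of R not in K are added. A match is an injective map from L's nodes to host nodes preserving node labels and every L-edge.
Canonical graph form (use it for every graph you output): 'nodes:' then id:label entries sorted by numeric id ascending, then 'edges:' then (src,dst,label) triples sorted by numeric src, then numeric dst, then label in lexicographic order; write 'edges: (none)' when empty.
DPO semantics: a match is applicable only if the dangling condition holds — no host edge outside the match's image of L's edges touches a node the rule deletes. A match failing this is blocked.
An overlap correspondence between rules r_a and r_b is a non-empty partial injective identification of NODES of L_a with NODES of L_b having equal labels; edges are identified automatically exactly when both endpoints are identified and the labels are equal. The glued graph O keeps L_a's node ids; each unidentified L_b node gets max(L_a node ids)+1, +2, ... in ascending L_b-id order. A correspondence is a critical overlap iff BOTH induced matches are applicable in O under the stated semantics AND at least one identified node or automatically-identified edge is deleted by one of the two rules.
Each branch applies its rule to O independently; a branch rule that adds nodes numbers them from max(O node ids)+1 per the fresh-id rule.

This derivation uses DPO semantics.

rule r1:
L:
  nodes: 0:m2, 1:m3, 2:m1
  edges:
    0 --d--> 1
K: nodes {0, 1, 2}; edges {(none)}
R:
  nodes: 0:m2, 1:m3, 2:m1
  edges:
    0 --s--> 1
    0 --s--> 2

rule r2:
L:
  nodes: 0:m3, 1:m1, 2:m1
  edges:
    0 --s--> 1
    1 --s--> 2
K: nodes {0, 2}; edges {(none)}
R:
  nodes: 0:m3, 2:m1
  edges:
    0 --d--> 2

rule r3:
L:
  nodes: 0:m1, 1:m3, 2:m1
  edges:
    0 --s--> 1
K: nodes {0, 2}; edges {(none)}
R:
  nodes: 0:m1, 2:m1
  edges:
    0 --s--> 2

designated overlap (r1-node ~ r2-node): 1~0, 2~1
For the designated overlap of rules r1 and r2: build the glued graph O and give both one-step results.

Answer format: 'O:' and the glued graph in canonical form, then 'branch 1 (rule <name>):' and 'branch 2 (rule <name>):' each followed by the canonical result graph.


O:
nodes: 0:m2, 1:m3, 2:m1, 3:m1
edges: (0,1,d); (1,2,s); (2,3,s)
branch 1 (rule r1):
nodes: 0:m2, 1:m3, 2:m1, 3:m1
edges: (0,1,s); (0,2,s); (1,2,s); (2,3,s)
branch 2 (rule r2):
nodes: 0:m2, 1:m3, 3:m1
edges: (0,1,d); (1,3,d)


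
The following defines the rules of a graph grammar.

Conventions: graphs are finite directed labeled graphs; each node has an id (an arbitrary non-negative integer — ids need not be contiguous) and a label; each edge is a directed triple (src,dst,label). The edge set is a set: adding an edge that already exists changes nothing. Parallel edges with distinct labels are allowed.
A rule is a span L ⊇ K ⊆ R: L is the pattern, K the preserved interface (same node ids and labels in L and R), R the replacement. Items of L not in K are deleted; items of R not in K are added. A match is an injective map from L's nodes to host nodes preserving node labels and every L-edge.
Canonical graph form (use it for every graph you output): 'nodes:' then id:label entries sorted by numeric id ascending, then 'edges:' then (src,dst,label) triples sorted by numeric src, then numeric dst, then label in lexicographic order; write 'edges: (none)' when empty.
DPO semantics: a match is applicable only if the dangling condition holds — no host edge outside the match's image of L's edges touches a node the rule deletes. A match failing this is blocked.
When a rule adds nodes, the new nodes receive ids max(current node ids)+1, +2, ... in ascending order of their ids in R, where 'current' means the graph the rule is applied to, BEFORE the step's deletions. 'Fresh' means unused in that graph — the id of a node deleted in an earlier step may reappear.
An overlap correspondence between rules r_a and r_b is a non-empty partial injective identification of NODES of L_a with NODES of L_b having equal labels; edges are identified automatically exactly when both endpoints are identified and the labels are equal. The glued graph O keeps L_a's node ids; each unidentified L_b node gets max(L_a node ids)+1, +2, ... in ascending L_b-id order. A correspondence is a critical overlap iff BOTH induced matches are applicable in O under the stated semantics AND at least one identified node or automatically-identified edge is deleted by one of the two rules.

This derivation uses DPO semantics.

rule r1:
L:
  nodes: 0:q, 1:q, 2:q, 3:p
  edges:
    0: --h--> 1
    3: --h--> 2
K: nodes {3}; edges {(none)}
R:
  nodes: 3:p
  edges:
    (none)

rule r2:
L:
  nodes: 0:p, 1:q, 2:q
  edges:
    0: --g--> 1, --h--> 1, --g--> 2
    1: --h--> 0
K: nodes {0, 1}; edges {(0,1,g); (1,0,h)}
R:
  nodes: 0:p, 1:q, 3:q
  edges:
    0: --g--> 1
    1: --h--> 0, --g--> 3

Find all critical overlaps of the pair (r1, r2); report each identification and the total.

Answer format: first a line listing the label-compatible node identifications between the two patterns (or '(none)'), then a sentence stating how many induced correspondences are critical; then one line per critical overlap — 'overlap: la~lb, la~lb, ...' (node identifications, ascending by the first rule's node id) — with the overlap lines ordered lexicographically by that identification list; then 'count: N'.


label-compatible node identifications between L(r1) and L(r2): 0~1, 0~2, 1~1, 1~2, 2~1, 2~2, 3~0
0 of the induced correspondences are critical overlaps of r1 and r2.
count: 0


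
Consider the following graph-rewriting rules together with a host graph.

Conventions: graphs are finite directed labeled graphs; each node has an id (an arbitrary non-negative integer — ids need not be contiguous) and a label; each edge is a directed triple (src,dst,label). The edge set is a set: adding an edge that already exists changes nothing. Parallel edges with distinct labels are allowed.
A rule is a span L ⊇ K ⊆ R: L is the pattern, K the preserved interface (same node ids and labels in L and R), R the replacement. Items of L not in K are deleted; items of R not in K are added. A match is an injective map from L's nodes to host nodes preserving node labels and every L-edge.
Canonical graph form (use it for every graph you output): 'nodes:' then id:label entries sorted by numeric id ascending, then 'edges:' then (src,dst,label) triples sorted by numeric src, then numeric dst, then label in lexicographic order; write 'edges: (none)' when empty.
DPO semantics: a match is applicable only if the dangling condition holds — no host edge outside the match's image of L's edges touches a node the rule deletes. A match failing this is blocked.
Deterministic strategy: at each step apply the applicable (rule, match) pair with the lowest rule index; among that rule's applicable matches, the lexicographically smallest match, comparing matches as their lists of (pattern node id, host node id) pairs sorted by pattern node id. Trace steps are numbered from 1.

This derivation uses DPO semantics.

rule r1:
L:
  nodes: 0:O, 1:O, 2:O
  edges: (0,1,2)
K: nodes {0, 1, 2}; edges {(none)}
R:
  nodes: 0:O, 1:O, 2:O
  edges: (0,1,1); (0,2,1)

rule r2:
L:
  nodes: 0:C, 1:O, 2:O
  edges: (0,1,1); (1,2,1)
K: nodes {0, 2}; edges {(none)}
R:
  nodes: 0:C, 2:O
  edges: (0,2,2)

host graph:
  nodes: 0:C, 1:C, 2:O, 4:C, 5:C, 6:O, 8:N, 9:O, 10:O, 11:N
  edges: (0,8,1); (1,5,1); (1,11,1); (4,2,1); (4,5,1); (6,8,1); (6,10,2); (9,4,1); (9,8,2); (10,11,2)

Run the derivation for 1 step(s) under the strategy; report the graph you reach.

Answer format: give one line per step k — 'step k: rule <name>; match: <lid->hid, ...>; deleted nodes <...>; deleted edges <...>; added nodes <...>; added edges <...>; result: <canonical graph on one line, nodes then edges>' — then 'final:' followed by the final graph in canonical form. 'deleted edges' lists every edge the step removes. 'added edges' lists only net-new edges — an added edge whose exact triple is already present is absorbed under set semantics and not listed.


step 1: rule r1; match: 0->6, 1->10, 2->2; deleted nodes (none); deleted edges (6,10,2); added nodes (none); added edges (6,2,1); (6,10,1); result: nodes: 0:C, 1:C, 2:O, 4:C, 5:C, 6:O, 8:N, 9:O, 10:O, 11:N edges: (0,8,1); (1,5,1); (1,11,1); (4,2,1); (4,5,1); (6,2,1); (6,8,1); (6,10,1); (9,4,1); (9,8,2); (10,11,2)
final:
nodes: 0:C, 1:C, 2:O, 4:C, 5:C, 6:O, 8:N, 9:O, 10:O, 11:N
edges: (0,8,1); (1,5,1); (1,11,1); (4,2,1); (4,5,1); (6,2,1); (6,8,1); (6,10,1); (9,4,1); (9,8,2); (10,11,2)


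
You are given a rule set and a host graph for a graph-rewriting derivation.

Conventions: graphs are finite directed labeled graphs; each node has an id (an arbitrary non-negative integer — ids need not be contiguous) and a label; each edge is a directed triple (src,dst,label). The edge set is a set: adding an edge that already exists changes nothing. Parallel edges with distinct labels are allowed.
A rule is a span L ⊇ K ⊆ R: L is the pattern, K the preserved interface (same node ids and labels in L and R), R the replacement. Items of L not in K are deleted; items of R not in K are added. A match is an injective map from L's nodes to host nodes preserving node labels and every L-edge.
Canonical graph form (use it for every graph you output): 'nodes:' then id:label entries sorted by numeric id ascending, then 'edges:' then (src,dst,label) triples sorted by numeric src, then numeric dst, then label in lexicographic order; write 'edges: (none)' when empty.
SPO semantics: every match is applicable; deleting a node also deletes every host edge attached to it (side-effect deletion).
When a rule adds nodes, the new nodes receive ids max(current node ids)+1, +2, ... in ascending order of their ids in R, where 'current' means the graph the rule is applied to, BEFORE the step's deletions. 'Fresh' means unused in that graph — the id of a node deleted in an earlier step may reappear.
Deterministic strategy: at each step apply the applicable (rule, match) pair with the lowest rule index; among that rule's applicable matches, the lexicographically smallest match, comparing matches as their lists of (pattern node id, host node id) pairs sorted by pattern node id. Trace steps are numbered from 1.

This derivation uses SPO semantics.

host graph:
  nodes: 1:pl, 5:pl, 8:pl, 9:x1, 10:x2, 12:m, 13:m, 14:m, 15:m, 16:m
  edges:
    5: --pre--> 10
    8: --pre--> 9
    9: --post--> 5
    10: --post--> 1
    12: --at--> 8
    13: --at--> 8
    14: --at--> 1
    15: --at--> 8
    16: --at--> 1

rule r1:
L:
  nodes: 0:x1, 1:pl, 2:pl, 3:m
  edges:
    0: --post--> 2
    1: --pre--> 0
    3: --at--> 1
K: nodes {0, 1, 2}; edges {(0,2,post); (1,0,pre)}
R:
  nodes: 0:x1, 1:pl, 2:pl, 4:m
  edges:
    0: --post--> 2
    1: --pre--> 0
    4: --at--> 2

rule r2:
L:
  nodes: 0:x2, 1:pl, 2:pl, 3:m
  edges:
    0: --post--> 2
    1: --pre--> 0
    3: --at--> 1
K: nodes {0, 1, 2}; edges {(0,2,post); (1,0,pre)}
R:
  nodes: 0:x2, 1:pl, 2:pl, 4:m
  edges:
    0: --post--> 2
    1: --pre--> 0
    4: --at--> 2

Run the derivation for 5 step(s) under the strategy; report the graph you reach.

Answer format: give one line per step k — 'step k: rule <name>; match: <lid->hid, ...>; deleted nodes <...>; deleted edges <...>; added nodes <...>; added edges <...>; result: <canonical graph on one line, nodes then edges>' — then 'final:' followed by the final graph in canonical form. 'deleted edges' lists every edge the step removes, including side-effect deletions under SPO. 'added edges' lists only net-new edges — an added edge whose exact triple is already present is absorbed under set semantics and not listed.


step 1: rule r1; match: 0->9, 1->8, 2->5, 3->12; deleted nodes 12; deleted edges (12,8,at); added nodes 17; added edges (17,5,at); result: nodes: 1:pl, 5:pl, 8:pl, 9:x1, 10:x2, 13:m, 14:m, 15:m, 16:m, 17:m edges: (5,10,pre); (8,9,pre); (9,5,post); (10,1,post); (13,8,at); (14,1,at); (15,8,at); (16,1,at); (17,5,at)
step 2: rule r1; match: 0->9, 1->8, 2->5, 3->13; deleted nodes 13; deleted edges (13,8,at); added nodes 18; added edges (18,5,at); result: nodes: 1:pl, 5:pl, 8:pl, 9:x1, 10:x2, 14:m, 15:m, 16:m, 17:m, 18:m edges: (5,10,pre); (8,9,pre); (9,5,post); (10,1,post); (14,1,at); (15,8,at); (16,1,at); (17,5,at); (18,5,at)
step 3: rule r1; match: 0->9, 1->8, 2->5, 3->15; deleted nodes 15; deleted edges (15,8,at); added nodes 19; added edges (19,5,at); result: nodes: 1:pl, 5:pl, 8:pl, 9:x1, 10:x2, 14:m, 16:m, 17:m, 18:m, 19:m edges: (5,10,pre); (8,9,pre); (9,5,post); (10,1,post); (14,1,at); (16,1,at); (17,5,at); (18,5,at); (19,5,at)
step 4: rule r2; match: 0->10, 1->5, 2->1, 3->17; deleted nodes 17; deleted edges (17,5,at); added nodes 20; added edges (20,1,at); result: nodes: 1:pl, 5:pl, 8:pl, 9:x1, 10:x2, 14:m, 16:m, 18:m, 19:m, 20:m edges: (5,10,pre); (8,9,pre); (9,5,post); (10,1,post); (14,1,at); (16,1,at); (18,5,at); (19,5,at); (20,1,at)
step 5: rule r2; match: 0->10, 1->5, 2->1, 3->18; deleted nodes 18; deleted edges (18,5,at); added nodes 21; added edges (21,1,at); result: nodes: 1:pl, 5:pl, 8:pl, 9:x1, 10:x2, 14:m, 16:m, 19:m, 20:m, 21:m edges: (5,10,pre); (8,9,pre); (9,5,post); (10,1,post); (14,1,at); (16,1,at); (19,5,at); (20,1,at); (21,1,at)
final:
nodes: 1:pl, 5:pl, 8:pl, 9:x1, 10:x2, 14:m, 16:m, 19:m, 20:m, 21:m
edges: (5,10,pre); (8,9,pre); (9,5,post); (10,1,post); (14,1,at); (16,1,at); (19,5,at); (20,1,at); (21,1,at)


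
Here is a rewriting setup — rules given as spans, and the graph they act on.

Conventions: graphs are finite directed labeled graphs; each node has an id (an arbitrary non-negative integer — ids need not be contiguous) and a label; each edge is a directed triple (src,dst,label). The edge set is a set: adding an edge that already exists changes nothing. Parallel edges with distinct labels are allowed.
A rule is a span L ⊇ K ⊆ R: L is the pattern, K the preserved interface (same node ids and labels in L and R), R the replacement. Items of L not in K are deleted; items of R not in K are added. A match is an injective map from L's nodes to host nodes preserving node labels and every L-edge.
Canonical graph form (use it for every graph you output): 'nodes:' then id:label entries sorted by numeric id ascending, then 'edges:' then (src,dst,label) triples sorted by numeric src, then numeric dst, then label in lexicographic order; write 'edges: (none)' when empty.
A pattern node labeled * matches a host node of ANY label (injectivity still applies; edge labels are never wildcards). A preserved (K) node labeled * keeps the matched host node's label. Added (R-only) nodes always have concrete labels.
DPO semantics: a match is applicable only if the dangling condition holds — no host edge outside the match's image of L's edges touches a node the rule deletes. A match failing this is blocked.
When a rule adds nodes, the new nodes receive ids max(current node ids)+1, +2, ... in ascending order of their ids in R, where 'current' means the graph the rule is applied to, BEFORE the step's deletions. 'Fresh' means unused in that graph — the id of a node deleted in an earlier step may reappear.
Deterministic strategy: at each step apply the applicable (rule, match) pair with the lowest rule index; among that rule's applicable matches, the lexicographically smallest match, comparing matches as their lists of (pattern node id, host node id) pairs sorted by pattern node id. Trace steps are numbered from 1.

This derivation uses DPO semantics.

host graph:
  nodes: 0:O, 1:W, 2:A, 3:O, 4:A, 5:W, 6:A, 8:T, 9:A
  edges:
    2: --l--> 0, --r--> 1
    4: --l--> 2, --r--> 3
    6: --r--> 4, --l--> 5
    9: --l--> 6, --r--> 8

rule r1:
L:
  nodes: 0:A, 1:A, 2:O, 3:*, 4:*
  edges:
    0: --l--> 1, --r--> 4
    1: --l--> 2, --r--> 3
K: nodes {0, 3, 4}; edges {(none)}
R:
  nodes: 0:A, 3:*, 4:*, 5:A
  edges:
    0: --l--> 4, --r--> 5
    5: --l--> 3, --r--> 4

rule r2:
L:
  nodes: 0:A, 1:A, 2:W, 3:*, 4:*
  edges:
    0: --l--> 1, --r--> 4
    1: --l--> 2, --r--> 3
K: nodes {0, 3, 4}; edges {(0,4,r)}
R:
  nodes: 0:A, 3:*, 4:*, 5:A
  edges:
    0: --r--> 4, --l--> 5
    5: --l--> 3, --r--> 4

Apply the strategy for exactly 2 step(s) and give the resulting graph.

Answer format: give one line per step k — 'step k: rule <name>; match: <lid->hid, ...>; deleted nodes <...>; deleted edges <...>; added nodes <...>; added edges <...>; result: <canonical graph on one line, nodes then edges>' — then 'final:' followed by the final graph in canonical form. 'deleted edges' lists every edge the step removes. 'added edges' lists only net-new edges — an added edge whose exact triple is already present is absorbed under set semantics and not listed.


step 1: rule r1; match: 0->4, 1->2, 2->0, 3->1, 4->3; deleted nodes 0, 2; deleted edges (2,0,l); (2,1,r); (4,2,l); (4,3,r); added nodes 10; added edges (4,3,l); (4,10,r); (10,1,l); (10,3,r); result: nodes: 1:W, 3:O, 4:A, 5:W, 6:A, 8:T, 9:A, 10:A edges: (4,3,l); (4,10,r); (6,4,r); (6,5,l); (9,6,l); (9,8,r); (10,1,l); (10,3,r)
step 2: rule r2; match: 0->9, 1->6, 2->5, 3->4, 4->8; deleted nodes 5, 6; deleted edges (6,4,r); (6,5,l); (9,6,l); added nodes 11; added edges (9,11,l); (11,4,l); (11,8,r); result: nodes: 1:W, 3:O, 4:A, 8:T, 9:A, 10:A, 11:A edges: (4,3,l); (4,10,r); (9,8,r); (9,11,l); (10,1,l); (10,3,r); (11,4,l); (11,8,r)
final:
nodes: 1:W, 3:O, 4:A, 8:T, 9:A, 10:A, 11:A
edges: (4,3,l); (4,10,r); (9,8,r); (9,11,l); (10,1,l); (10,3,r); (11,4,l); (11,8,r)
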